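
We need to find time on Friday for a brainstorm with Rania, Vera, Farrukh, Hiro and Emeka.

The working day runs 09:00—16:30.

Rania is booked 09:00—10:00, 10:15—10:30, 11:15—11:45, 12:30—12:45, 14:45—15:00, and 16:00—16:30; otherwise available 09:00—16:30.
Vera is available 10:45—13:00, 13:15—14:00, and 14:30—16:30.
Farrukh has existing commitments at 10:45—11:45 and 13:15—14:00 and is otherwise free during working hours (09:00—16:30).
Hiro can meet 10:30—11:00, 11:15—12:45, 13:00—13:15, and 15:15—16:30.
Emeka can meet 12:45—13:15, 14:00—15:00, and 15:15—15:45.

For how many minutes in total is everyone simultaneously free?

Rania free within 09:00–16:30: 10:00–10:15, 10:30–11:15, 11:45–12:30, 12:45–14:45, 15:00–16:00.
Farrukh free within 09:00–16:30: 09:00–10:45, 11:45–13:15, 14:00–16:30.
Rania ∩ Vera: 10:45–11:15, 11:45–12:30, 12:45–13:00, 13:15–14:00, 14:30–14:45, 15:00–16:00.
Rania ∩ Vera ∩ Farrukh: 11:45–12:30, 12:45–13:00, 14:30–14:45, 15:00–16:00.
Rania ∩ Vera ∩ Farrukh ∩ Hiro: 11:45–12:30, 15:15–16:00.
Rania ∩ Vera ∩ Farrukh ∩ Hiro ∩ Emeka: 15:15–15:45.
Total common minutes: 30.

30 minutes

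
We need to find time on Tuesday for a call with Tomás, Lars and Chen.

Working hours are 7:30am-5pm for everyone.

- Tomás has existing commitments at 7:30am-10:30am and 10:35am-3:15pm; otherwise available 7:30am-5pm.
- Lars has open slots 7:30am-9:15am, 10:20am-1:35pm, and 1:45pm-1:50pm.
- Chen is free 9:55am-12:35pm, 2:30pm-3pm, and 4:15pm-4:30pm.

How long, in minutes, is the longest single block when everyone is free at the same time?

Tomás free within 07:30–17:00: 10:30–10:35, 15:15–17:00.
Tomás ∩ Lars: 10:30–10:35.
Tomás ∩ Lars ∩ Chen: 10:30–10:35.
Single common window of 5 minutes.

5 minutes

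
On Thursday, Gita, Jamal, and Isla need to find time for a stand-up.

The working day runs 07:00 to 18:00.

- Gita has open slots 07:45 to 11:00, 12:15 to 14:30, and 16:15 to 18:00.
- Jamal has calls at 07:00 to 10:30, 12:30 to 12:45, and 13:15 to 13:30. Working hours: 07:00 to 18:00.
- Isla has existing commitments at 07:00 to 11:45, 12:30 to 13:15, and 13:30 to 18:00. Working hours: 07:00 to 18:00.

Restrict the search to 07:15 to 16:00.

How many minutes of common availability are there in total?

Jamal free within 07:00–18:00: 10:30–12:30, 12:45–13:15, 13:30–18:00.
Isla free within 07:00–18:00: 11:45–12:30, 13:15–13:30.
Gita ∩ Jamal: 10:30–11:00, 12:15–12:30, 12:45–13:15, 13:30–14:30, 16:15–18:00.
Gita ∩ Jamal ∩ Isla: 12:15–12:30.
Restricted to 07:15–16:00: 12:15–12:30.
Total common minutes: 15.

15 minutes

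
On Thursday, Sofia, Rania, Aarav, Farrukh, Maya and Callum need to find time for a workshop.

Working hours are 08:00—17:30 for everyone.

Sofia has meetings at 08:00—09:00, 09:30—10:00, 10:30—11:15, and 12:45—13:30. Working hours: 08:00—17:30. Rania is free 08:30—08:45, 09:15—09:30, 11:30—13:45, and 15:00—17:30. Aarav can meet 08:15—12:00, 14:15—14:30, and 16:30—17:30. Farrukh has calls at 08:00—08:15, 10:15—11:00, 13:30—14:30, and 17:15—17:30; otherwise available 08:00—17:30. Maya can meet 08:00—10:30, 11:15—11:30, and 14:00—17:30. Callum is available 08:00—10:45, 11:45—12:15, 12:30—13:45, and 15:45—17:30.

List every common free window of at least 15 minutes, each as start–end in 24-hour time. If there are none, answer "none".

Sofia free within 08:00–17:30: 09:00–09:30, 10:00–10:30, 11:15–12:45, 13:30–17:30.
Farrukh free within 08:00–17:30: 08:15–10:15, 11:00–13:30, 14:30–17:15.
Sofia ∩ Rania: 09:15–09:30, 11:30–12:45, 13:30–13:45, 15:00–17:30.
Sofia ∩ Rania ∩ Aarav: 09:15–09:30, 11:30–12:00, 16:30–17:30.
Sofia ∩ Rania ∩ Aarav ∩ Farrukh: 09:15–09:30, 11:30–12:00, 16:30–17:15.
Sofia ∩ Rania ∩ Aarav ∩ Farrukh ∩ Maya: 09:15–09:30, 16:30–17:15.
Sofia ∩ Rania ∩ Aarav ∩ Farrukh ∩ Maya ∩ Callum: 09:15–09:30, 16:30–17:15.
Windows ≥ 15 min: 09:15–09:30, 16:30–17:15.

09:15–09:30, 16:30–17:15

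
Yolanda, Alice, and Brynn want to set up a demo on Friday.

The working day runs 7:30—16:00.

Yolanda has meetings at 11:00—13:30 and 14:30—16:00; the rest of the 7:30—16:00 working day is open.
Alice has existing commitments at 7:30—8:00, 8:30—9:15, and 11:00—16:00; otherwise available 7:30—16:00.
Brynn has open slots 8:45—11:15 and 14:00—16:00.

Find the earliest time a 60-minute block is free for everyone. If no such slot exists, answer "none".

Yolanda free within 07:30–16:00: 07:30–11:00, 13:30–14:30.
Alice free within 07:30–16:00: 08:00–08:30, 09:15–11:00.
Yolanda ∩ Alice: 08:00–08:30, 09:15–11:00.
Yolanda ∩ Alice ∩ Brynn: 09:15–11:00.
Windows ≥ 60 min: 09:15–11:00.
Earliest such window starts at 09:15.

09:15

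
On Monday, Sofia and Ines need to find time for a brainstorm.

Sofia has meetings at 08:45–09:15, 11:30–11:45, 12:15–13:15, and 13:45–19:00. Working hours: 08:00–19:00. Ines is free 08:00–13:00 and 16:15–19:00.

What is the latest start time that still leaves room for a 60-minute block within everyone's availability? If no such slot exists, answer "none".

Sofia free within 08:00–19:00: 08:00–08:45, 09:15–11:30, 11:45–12:15, 13:15–13:45.
Sofia ∩ Ines: 08:00–08:45, 09:15–11:30, 11:45–12:15.
Windows ≥ 60 min: 09:15–11:30.
Latest start in the last window 09:15–11:30 is 11:30 − 60 min = 10:30.

10:30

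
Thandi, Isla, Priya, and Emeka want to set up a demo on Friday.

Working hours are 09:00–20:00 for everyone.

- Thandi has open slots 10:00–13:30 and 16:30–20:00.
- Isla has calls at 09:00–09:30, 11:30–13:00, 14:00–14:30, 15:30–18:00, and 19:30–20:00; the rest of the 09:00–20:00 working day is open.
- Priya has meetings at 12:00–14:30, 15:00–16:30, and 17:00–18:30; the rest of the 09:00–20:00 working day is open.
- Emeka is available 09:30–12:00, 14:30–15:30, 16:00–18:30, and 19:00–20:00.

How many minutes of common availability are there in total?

120 minutes

Isla free within 09:00–20:00: 09:30–11:30, 13:00–14:00, 14:30–15:30, 18:00–19:30.
Priya free within 09:00–20:00: 09:00–12:00, 14:30–15:00, 16:30–17:00, 18:30–20:00.
Thandi ∩ Isla: 10:00–11:30, 13:00–13:30, 18:00–19:30.
Thandi ∩ Isla ∩ Priya: 10:00–11:30, 18:30–19:30.
Thandi ∩ Isla ∩ Priya ∩ Emeka: 10:00–11:30, 19:00–19:30.
Total common minutes: 90 + 30 = 120.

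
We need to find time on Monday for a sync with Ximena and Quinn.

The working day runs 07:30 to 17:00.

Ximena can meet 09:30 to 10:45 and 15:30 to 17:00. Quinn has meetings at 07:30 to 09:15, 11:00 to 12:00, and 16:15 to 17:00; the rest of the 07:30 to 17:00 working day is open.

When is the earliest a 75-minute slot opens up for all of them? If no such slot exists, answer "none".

09:30

Quinn free within 07:30–17:00: 09:15–11:00, 12:00–16:15.
Ximena ∩ Quinn: 09:30–10:45, 15:30–16:15.
Windows ≥ 75 min: 09:30–10:45.
Earliest such window starts at 09:30.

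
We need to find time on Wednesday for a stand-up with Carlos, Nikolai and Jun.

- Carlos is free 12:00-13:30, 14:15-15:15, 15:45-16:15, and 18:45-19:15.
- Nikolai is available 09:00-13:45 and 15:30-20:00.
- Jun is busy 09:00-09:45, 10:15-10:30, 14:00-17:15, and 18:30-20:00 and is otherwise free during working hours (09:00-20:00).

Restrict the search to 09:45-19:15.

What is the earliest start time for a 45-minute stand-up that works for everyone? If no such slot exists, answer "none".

12:00

Jun free within 09:00–20:00: 09:45–10:15, 10:30–14:00, 17:15–18:30.
Carlos ∩ Nikolai: 12:00–13:30, 15:45–16:15, 18:45–19:15.
Carlos ∩ Nikolai ∩ Jun: 12:00–13:30.
Restricted to 09:45–19:15: 12:00–13:30.
Windows ≥ 45 min: 12:00–13:30.
Earliest such window starts at 12:00.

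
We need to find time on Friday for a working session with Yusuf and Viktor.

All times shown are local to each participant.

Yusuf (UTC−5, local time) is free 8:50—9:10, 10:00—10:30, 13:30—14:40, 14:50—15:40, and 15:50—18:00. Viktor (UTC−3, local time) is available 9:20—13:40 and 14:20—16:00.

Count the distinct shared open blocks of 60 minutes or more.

Yusuf → UTC: 13:50–14:10, 15:00–15:30, 18:30–19:40, 19:50–20:40, 20:50–23:00.
Viktor → UTC: 12:20–16:40, 17:20–19:00.
Yusuf ∩ Viktor: 13:50–14:10, 15:00–15:30, 18:30–19:00.
Windows ≥ 60 min: (none).
That's 0 windows.

0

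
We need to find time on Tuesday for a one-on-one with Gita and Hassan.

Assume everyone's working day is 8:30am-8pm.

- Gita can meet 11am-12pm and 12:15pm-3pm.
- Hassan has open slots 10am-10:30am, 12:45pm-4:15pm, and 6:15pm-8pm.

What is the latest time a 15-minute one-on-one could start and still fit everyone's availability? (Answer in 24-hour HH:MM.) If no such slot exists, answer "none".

14:45

Gita ∩ Hassan: 12:45–15:00.
Windows ≥ 15 min: 12:45–15:00.
Latest start in the last window 12:45–15:00 is 15:00 − 15 min = 14:45.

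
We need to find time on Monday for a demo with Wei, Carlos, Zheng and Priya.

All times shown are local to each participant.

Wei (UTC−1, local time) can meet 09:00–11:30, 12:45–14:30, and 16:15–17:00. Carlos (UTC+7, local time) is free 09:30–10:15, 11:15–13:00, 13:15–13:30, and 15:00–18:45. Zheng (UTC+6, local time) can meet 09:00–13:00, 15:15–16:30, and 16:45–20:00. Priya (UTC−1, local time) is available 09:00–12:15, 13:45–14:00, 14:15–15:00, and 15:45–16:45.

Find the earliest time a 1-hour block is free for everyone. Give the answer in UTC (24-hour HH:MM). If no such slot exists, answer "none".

Wei → UTC: 10:00–12:30, 13:45–15:30, 17:15–18:00.
Carlos → UTC: 02:30–03:15, 04:15–06:00, 06:15–06:30, 08:00–11:45.
Zheng → UTC: 03:00–07:00, 09:15–10:30, 10:45–14:00.
Priya → UTC: 10:00–13:15, 14:45–15:00, 15:15–16:00, 16:45–17:45.
Wei ∩ Carlos: 10:00–11:45.
Wei ∩ Carlos ∩ Zheng: 10:00–10:30, 10:45–11:45.
Wei ∩ Carlos ∩ Zheng ∩ Priya: 10:00–10:30, 10:45–11:45.
Windows ≥ 60 min: 10:45–11:45.
Earliest such window starts at 10:45.

10:45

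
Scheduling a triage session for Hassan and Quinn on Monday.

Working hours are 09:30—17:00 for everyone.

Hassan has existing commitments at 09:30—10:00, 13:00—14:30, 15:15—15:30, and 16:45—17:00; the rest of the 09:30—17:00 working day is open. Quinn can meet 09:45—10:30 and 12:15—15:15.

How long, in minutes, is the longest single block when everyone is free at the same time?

45 minutes

Hassan free within 09:30–17:00: 10:00–13:00, 14:30–15:15, 15:30–16:45.
Hassan ∩ Quinn: 10:00–10:30, 12:15–13:00, 14:30–15:15.
Common window lengths: 30, 45, 45 min; longest is 45.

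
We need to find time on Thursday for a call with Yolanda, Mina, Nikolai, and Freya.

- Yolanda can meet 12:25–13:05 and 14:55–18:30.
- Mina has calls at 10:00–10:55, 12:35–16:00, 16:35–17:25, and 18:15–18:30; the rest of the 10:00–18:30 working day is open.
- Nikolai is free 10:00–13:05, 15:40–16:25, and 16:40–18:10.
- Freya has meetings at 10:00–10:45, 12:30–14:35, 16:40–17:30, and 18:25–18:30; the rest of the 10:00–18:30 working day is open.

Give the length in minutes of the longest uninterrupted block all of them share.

Mina free within 10:00–18:30: 10:55–12:35, 16:00–16:35, 17:25–18:15.
Freya free within 10:00–18:30: 10:45–12:30, 14:35–16:40, 17:30–18:25.
Yolanda ∩ Mina: 12:25–12:35, 16:00–16:35, 17:25–18:15.
Yolanda ∩ Mina ∩ Nikolai: 12:25–12:35, 16:00–16:25, 17:25–18:10.
Yolanda ∩ Mina ∩ Nikolai ∩ Freya: 12:25–12:30, 16:00–16:25, 17:30–18:10.
Common window lengths: 5, 25, 40 min; longest is 40.

40 minutes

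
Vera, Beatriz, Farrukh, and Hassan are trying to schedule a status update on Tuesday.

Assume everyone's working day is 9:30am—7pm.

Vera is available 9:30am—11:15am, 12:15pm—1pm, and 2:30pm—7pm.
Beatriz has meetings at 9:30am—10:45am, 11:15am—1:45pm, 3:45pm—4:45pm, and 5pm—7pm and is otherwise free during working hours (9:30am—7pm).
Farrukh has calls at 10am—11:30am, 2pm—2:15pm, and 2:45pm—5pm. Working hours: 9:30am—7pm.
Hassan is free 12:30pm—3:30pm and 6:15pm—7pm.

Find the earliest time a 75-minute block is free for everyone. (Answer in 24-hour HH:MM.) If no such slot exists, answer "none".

Beatriz free within 09:30–19:00: 10:45–11:15, 13:45–15:45, 16:45–17:00.
Farrukh free within 09:30–19:00: 09:30–10:00, 11:30–14:00, 14:15–14:45, 17:00–19:00.
Vera ∩ Beatriz: 10:45–11:15, 14:30–15:45, 16:45–17:00.
Vera ∩ Beatriz ∩ Farrukh: 14:30–14:45.
Vera ∩ Beatriz ∩ Farrukh ∩ Hassan: 14:30–14:45.
Windows ≥ 75 min: (none).

none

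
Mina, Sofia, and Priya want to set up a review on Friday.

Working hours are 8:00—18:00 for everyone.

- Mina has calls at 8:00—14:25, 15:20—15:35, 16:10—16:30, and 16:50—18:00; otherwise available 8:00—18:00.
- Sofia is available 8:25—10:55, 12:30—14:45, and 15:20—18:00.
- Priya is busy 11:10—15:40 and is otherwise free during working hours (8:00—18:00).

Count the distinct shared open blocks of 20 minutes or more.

Mina free within 08:00–18:00: 14:25–15:20, 15:35–16:10, 16:30–16:50.
Priya free within 08:00–18:00: 08:00–11:10, 15:40–18:00.
Mina ∩ Sofia: 14:25–14:45, 15:35–16:10, 16:30–16:50.
Mina ∩ Sofia ∩ Priya: 15:40–16:10, 16:30–16:50.
Windows ≥ 20 min: 15:40–16:10, 16:30–16:50.
That's 2 windows.

2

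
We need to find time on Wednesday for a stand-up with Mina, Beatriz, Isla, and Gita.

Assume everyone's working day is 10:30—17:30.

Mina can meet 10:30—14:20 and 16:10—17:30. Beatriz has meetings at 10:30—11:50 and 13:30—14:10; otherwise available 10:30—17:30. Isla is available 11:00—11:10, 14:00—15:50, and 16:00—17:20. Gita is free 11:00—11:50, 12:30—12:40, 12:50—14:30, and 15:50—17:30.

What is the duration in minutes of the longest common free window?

70 minutes

Beatriz free within 10:30–17:30: 11:50–13:30, 14:10–17:30.
Mina ∩ Beatriz: 11:50–13:30, 14:10–14:20, 16:10–17:30.
Mina ∩ Beatriz ∩ Isla: 14:10–14:20, 16:10–17:20.
Mina ∩ Beatriz ∩ Isla ∩ Gita: 14:10–14:20, 16:10–17:20.
Common window lengths: 10, 70 min; longest is 70.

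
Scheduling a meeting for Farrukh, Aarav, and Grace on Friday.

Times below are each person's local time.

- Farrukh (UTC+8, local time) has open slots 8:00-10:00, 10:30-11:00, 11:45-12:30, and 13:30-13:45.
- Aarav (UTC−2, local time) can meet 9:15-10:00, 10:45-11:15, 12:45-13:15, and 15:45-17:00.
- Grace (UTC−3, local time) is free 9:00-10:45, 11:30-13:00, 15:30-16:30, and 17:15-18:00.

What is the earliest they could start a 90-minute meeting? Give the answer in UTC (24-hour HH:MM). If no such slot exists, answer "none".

none

Farrukh → UTC: 00:00–02:00, 02:30–03:00, 03:45–04:30, 05:30–05:45.
Aarav → UTC: 11:15–12:00, 12:45–13:15, 14:45–15:15, 17:45–19:00.
Grace → UTC: 12:00–13:45, 14:30–16:00, 18:30–19:30, 20:15–21:00.
Farrukh ∩ Aarav: (none).
Farrukh ∩ Aarav ∩ Grace: (none).
Windows ≥ 90 min: (none).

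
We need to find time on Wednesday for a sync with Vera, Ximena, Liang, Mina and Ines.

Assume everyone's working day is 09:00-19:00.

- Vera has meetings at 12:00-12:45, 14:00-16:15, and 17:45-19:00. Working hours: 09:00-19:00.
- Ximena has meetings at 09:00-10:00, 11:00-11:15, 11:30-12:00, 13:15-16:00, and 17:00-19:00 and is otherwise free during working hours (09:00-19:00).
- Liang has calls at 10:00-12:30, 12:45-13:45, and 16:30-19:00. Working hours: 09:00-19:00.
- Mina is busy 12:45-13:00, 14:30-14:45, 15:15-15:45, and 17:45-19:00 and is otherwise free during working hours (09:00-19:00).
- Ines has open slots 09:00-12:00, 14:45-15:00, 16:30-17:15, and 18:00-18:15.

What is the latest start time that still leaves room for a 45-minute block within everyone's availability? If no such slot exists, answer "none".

Vera free within 09:00–19:00: 09:00–12:00, 12:45–14:00, 16:15–17:45.
Ximena free within 09:00–19:00: 10:00–11:00, 11:15–11:30, 12:00–13:15, 16:00–17:00.
Liang free within 09:00–19:00: 09:00–10:00, 12:30–12:45, 13:45–16:30.
Mina free within 09:00–19:00: 09:00–12:45, 13:00–14:30, 14:45–15:15, 15:45–17:45.
Vera ∩ Ximena: 10:00–11:00, 11:15–11:30, 12:45–13:15, 16:15–17:00.
Vera ∩ Ximena ∩ Liang: 16:15–16:30.
Vera ∩ Ximena ∩ Liang ∩ Mina: 16:15–16:30.
Vera ∩ Ximena ∩ Liang ∩ Mina ∩ Ines: (none).
Windows ≥ 45 min: (none).

none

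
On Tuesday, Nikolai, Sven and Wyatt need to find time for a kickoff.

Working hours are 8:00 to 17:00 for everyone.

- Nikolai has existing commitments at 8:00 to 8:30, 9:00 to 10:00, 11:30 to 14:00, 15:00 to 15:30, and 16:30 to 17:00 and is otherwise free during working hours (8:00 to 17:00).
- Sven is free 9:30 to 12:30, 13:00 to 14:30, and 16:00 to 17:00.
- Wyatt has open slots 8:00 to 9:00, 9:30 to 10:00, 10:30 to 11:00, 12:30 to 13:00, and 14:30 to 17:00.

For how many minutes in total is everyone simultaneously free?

Nikolai free within 08:00–17:00: 08:30–09:00, 10:00–11:30, 14:00–15:00, 15:30–16:30.
Nikolai ∩ Sven: 10:00–11:30, 14:00–14:30, 16:00–16:30.
Nikolai ∩ Sven ∩ Wyatt: 10:30–11:00, 16:00–16:30.
Total common minutes: 30 + 30 = 60.

60 minutes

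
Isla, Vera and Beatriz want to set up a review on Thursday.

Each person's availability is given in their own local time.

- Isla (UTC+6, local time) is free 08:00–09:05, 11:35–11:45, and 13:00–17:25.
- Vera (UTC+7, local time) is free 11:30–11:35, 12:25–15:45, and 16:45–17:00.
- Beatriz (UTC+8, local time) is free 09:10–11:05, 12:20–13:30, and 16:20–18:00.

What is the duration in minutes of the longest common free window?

25 minutes

Isla → UTC: 02:00–03:05, 05:35–05:45, 07:00–11:25.
Vera → UTC: 04:30–04:35, 05:25–08:45, 09:45–10:00.
Beatriz → UTC: 01:10–03:05, 04:20–05:30, 08:20–10:00.
Isla ∩ Vera: 05:35–05:45, 07:00–08:45, 09:45–10:00.
Isla ∩ Vera ∩ Beatriz: 08:20–08:45, 09:45–10:00.
Common window lengths: 25, 15 min; longest is 25.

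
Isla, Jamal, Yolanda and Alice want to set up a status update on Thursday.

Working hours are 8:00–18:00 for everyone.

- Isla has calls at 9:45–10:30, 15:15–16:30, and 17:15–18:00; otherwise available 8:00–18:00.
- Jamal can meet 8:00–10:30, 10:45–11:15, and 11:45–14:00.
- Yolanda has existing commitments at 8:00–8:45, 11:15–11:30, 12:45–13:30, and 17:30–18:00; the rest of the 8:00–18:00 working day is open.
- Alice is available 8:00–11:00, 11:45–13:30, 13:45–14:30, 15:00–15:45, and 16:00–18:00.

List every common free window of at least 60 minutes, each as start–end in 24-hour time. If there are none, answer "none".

Isla free within 08:00–18:00: 08:00–09:45, 10:30–15:15, 16:30–17:15.
Yolanda free within 08:00–18:00: 08:45–11:15, 11:30–12:45, 13:30–17:30.
Isla ∩ Jamal: 08:00–09:45, 10:45–11:15, 11:45–14:00.
Isla ∩ Jamal ∩ Yolanda: 08:45–09:45, 10:45–11:15, 11:45–12:45, 13:30–14:00.
Isla ∩ Jamal ∩ Yolanda ∩ Alice: 08:45–09:45, 10:45–11:00, 11:45–12:45, 13:45–14:00.
Windows ≥ 60 min: 08:45–09:45, 11:45–12:45.

08:45–09:45, 11:45–12:45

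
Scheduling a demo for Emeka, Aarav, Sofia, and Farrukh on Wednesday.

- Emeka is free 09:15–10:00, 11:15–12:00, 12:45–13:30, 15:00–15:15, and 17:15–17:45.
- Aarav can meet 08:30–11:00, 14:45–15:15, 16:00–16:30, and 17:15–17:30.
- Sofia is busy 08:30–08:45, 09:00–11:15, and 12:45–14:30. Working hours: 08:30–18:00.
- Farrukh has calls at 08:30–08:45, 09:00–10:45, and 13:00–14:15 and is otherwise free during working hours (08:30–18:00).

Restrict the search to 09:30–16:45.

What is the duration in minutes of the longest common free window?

15 minutes

Sofia free within 08:30–18:00: 08:45–09:00, 11:15–12:45, 14:30–18:00.
Farrukh free within 08:30–18:00: 08:45–09:00, 10:45–13:00, 14:15–18:00.
Emeka ∩ Aarav: 09:15–10:00, 15:00–15:15, 17:15–17:30.
Emeka ∩ Aarav ∩ Sofia: 15:00–15:15, 17:15–17:30.
Emeka ∩ Aarav ∩ Sofia ∩ Farrukh: 15:00–15:15, 17:15–17:30.
Restricted to 09:30–16:45: 15:00–15:15.
Single common window of 15 minutes.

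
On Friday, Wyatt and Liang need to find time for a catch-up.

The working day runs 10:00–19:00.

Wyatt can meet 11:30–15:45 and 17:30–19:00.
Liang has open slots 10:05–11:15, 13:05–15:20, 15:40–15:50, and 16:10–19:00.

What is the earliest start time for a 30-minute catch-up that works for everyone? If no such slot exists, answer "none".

13:05

Wyatt ∩ Liang: 13:05–15:20, 15:40–15:45, 17:30–19:00.
Windows ≥ 30 min: 13:05–15:20, 17:30–19:00.
Earliest such window starts at 13:05.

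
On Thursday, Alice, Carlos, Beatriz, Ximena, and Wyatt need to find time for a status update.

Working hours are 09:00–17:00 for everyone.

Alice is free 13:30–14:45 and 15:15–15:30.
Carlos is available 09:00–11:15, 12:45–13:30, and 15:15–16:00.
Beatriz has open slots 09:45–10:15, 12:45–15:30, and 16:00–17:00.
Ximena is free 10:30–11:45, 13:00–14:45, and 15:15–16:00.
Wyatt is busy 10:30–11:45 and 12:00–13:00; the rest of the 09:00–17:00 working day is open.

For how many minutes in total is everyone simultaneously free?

Wyatt free within 09:00–17:00: 09:00–10:30, 11:45–12:00, 13:00–17:00.
Alice ∩ Carlos: 15:15–15:30.
Alice ∩ Carlos ∩ Beatriz: 15:15–15:30.
Alice ∩ Carlos ∩ Beatriz ∩ Ximena: 15:15–15:30.
Alice ∩ Carlos ∩ Beatriz ∩ Ximena ∩ Wyatt: 15:15–15:30.
Total common minutes: 15.

15 minutes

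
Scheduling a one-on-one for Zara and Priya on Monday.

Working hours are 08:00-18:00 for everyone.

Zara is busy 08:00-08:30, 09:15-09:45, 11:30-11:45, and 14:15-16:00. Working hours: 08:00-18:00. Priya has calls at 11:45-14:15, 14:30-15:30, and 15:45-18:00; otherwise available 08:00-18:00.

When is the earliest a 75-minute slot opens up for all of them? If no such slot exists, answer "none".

Zara free within 08:00–18:00: 08:30–09:15, 09:45–11:30, 11:45–14:15, 16:00–18:00.
Priya free within 08:00–18:00: 08:00–11:45, 14:15–14:30, 15:30–15:45.
Zara ∩ Priya: 08:30–09:15, 09:45–11:30.
Windows ≥ 75 min: 09:45–11:30.
Earliest such window starts at 09:45.

09:45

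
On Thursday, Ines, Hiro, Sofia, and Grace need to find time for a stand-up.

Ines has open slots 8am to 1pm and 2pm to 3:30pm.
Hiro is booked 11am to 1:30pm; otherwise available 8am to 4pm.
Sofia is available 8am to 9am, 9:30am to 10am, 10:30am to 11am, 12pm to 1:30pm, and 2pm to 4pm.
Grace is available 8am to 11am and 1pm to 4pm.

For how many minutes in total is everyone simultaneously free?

210 minutes

Hiro free within 08:00–16:00: 08:00–11:00, 13:30–16:00.
Ines ∩ Hiro: 08:00–11:00, 14:00–15:30.
Ines ∩ Hiro ∩ Sofia: 08:00–09:00, 09:30–10:00, 10:30–11:00, 14:00–15:30.
Ines ∩ Hiro ∩ Sofia ∩ Grace: 08:00–09:00, 09:30–10:00, 10:30–11:00, 14:00–15:30.
Total common minutes: 60 + 30 + 30 + 90 = 210.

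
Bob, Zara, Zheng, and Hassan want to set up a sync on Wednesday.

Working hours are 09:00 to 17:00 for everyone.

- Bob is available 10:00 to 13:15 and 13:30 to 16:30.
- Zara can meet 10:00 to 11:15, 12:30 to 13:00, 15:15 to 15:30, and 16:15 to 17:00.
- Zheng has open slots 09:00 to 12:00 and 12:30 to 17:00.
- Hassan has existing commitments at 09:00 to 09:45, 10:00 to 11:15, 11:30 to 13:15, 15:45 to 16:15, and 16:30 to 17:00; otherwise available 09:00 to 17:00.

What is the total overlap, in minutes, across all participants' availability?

Hassan free within 09:00–17:00: 09:45–10:00, 11:15–11:30, 13:15–15:45, 16:15–16:30.
Bob ∩ Zara: 10:00–11:15, 12:30–13:00, 15:15–15:30, 16:15–16:30.
Bob ∩ Zara ∩ Zheng: 10:00–11:15, 12:30–13:00, 15:15–15:30, 16:15–16:30.
Bob ∩ Zara ∩ Zheng ∩ Hassan: 15:15–15:30, 16:15–16:30.
Total common minutes: 15 + 15 = 30.

30 minutes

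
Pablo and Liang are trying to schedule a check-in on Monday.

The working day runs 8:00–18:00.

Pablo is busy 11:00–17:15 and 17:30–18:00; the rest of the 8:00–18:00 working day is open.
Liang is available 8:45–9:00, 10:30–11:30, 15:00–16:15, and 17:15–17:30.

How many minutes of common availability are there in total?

60 minutes

Pablo free within 08:00–18:00: 08:00–11:00, 17:15–17:30.
Pablo ∩ Liang: 08:45–09:00, 10:30–11:00, 17:15–17:30.
Total common minutes: 15 + 30 + 15 = 60.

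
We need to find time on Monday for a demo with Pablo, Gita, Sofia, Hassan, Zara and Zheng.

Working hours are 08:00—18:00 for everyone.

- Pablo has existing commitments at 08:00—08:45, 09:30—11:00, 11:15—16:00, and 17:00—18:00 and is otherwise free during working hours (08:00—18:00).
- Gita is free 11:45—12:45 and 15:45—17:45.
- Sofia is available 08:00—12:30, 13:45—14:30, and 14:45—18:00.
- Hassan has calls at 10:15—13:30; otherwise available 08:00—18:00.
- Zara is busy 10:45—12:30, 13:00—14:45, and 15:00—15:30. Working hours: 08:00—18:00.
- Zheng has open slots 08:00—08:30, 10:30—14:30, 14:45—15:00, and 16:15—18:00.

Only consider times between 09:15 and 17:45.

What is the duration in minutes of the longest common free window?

45 minutes

Pablo free within 08:00–18:00: 08:45–09:30, 11:00–11:15, 16:00–17:00.
Hassan free within 08:00–18:00: 08:00–10:15, 13:30–18:00.
Zara free within 08:00–18:00: 08:00–10:45, 12:30–13:00, 14:45–15:00, 15:30–18:00.
Pablo ∩ Gita: 16:00–17:00.
Pablo ∩ Gita ∩ Sofia: 16:00–17:00.
Pablo ∩ Gita ∩ Sofia ∩ Hassan: 16:00–17:00.
Pablo ∩ Gita ∩ Sofia ∩ Hassan ∩ Zara: 16:00–17:00.
Pablo ∩ Gita ∩ Sofia ∩ Hassan ∩ Zara ∩ Zheng: 16:15–17:00.
Restricted to 09:15–17:45: 16:15–17:00.
Single common window of 45 minutes.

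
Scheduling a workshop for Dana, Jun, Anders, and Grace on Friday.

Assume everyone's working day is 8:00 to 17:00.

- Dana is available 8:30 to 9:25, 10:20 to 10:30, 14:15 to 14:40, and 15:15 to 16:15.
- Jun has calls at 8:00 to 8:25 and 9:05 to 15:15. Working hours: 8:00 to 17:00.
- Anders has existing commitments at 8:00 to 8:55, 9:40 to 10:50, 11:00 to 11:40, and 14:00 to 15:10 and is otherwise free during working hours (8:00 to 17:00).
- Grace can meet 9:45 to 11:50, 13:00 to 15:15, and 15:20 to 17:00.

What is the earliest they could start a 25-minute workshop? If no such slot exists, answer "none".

Jun free within 08:00–17:00: 08:25–09:05, 15:15–17:00.
Anders free within 08:00–17:00: 08:55–09:40, 10:50–11:00, 11:40–14:00, 15:10–17:00.
Dana ∩ Jun: 08:30–09:05, 15:15–16:15.
Dana ∩ Jun ∩ Anders: 08:55–09:05, 15:15–16:15.
Dana ∩ Jun ∩ Anders ∩ Grace: 15:20–16:15.
Windows ≥ 25 min: 15:20–16:15.
Earliest such window starts at 15:20.

15:20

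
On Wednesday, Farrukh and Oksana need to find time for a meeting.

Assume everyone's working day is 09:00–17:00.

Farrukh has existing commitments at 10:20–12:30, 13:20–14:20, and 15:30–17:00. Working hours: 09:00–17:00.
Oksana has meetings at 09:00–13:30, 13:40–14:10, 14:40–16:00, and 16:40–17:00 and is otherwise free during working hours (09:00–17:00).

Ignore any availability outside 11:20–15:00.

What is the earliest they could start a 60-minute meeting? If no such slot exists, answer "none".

none

Farrukh free within 09:00–17:00: 09:00–10:20, 12:30–13:20, 14:20–15:30.
Oksana free within 09:00–17:00: 13:30–13:40, 14:10–14:40, 16:00–16:40.
Farrukh ∩ Oksana: 14:20–14:40.
Restricted to 11:20–15:00: 14:20–14:40.
Windows ≥ 60 min: (none).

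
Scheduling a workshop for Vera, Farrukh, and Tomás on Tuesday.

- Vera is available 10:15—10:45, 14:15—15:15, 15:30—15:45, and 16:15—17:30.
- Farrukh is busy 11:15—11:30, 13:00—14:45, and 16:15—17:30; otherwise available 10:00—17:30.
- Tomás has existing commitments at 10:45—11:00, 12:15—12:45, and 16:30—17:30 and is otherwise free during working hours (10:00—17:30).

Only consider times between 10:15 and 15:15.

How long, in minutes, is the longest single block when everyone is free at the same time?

Farrukh free within 10:00–17:30: 10:00–11:15, 11:30–13:00, 14:45–16:15.
Tomás free within 10:00–17:30: 10:00–10:45, 11:00–12:15, 12:45–16:30.
Vera ∩ Farrukh: 10:15–10:45, 14:45–15:15, 15:30–15:45.
Vera ∩ Farrukh ∩ Tomás: 10:15–10:45, 14:45–15:15, 15:30–15:45.
Restricted to 10:15–15:15: 10:15–10:45, 14:45–15:15.
Common window lengths: 30, 30 min; longest is 30.

30 minutes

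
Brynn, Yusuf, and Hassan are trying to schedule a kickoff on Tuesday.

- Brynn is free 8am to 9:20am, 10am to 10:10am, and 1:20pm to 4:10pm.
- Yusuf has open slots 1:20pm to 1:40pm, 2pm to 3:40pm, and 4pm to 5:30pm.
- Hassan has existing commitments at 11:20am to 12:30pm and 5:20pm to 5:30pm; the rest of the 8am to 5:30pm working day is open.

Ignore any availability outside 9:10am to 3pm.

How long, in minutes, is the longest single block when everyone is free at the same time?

60 minutes

Hassan free within 08:00–17:30: 08:00–11:20, 12:30–17:20.
Brynn ∩ Yusuf: 13:20–13:40, 14:00–15:40, 16:00–16:10.
Brynn ∩ Yusuf ∩ Hassan: 13:20–13:40, 14:00–15:40, 16:00–16:10.
Restricted to 09:10–15:00: 13:20–13:40, 14:00–15:00.
Common window lengths: 20, 60 min; longest is 60.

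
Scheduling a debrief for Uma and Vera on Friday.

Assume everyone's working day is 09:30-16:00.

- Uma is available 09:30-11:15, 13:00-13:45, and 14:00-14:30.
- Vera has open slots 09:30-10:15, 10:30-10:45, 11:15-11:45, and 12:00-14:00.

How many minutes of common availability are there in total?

105 minutes

Uma ∩ Vera: 09:30–10:15, 10:30–10:45, 13:00–13:45.
Total common minutes: 45 + 15 + 45 = 105.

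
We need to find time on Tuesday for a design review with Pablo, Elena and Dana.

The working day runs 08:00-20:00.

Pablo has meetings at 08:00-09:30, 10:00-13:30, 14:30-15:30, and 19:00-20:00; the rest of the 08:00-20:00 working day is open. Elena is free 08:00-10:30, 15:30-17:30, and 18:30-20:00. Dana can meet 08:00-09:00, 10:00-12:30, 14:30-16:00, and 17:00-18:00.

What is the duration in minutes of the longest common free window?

30 minutes

Pablo free within 08:00–20:00: 09:30–10:00, 13:30–14:30, 15:30–19:00.
Pablo ∩ Elena: 09:30–10:00, 15:30–17:30, 18:30–19:00.
Pablo ∩ Elena ∩ Dana: 15:30–16:00, 17:00–17:30.
Common window lengths: 30, 30 min; longest is 30.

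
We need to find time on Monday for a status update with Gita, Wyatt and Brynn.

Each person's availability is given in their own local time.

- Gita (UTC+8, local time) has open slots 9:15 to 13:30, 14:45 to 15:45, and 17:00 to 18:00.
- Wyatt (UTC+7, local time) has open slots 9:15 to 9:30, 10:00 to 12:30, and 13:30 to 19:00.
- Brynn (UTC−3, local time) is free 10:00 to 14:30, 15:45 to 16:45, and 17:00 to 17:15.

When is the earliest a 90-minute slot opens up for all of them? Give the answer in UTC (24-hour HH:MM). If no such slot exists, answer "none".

none

Gita → UTC: 01:15–05:30, 06:45–07:45, 09:00–10:00.
Wyatt → UTC: 02:15–02:30, 03:00–05:30, 06:30–12:00.
Brynn → UTC: 13:00–17:30, 18:45–19:45, 20:00–20:15.
Gita ∩ Wyatt: 02:15–02:30, 03:00–05:30, 06:45–07:45, 09:00–10:00.
Gita ∩ Wyatt ∩ Brynn: (none).
Windows ≥ 90 min: (none).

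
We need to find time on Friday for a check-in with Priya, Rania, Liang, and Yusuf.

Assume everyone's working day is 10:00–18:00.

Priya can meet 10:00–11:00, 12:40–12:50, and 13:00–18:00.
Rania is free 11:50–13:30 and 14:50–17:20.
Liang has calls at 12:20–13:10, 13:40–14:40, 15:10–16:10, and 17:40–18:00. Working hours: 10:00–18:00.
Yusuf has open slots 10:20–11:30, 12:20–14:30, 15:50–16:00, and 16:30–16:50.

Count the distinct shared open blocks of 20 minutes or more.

2

Liang free within 10:00–18:00: 10:00–12:20, 13:10–13:40, 14:40–15:10, 16:10–17:40.
Priya ∩ Rania: 12:40–12:50, 13:00–13:30, 14:50–17:20.
Priya ∩ Rania ∩ Liang: 13:10–13:30, 14:50–15:10, 16:10–17:20.
Priya ∩ Rania ∩ Liang ∩ Yusuf: 13:10–13:30, 16:30–16:50.
Windows ≥ 20 min: 13:10–13:30, 16:30–16:50.
That's 2 windows.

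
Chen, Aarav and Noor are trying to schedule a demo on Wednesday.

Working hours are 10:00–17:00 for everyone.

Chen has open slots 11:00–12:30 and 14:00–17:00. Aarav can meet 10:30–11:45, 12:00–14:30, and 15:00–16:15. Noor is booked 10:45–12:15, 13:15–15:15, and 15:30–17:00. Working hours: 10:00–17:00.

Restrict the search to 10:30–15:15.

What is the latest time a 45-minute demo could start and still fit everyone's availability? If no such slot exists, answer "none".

none

Noor free within 10:00–17:00: 10:00–10:45, 12:15–13:15, 15:15–15:30.
Chen ∩ Aarav: 11:00–11:45, 12:00–12:30, 14:00–14:30, 15:00–16:15.
Chen ∩ Aarav ∩ Noor: 12:15–12:30, 15:15–15:30.
Restricted to 10:30–15:15: 12:15–12:30.
Windows ≥ 45 min: (none).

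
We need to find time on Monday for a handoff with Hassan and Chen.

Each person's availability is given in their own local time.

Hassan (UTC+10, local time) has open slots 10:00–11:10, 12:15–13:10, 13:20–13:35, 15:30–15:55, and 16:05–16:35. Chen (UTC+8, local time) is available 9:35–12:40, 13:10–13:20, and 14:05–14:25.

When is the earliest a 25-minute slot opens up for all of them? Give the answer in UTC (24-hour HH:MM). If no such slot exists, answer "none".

02:15

Hassan → UTC: 00:00–01:10, 02:15–03:10, 03:20–03:35, 05:30–05:55, 06:05–06:35.
Chen → UTC: 01:35–04:40, 05:10–05:20, 06:05–06:25.
Hassan ∩ Chen: 02:15–03:10, 03:20–03:35, 06:05–06:25.
Windows ≥ 25 min: 02:15–03:10.
Earliest such window starts at 02:15.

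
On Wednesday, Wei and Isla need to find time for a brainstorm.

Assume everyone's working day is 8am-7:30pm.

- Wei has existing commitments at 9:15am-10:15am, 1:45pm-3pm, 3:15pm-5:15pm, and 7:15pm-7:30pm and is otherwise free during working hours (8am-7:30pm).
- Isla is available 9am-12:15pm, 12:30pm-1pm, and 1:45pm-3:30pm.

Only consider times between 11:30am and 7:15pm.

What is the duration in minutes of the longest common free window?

45 minutes

Wei free within 08:00–19:30: 08:00–09:15, 10:15–13:45, 15:00–15:15, 17:15–19:15.
Wei ∩ Isla: 09:00–09:15, 10:15–12:15, 12:30–13:00, 15:00–15:15.
Restricted to 11:30–19:15: 11:30–12:15, 12:30–13:00, 15:00–15:15.
Common window lengths: 45, 30, 15 min; longest is 45.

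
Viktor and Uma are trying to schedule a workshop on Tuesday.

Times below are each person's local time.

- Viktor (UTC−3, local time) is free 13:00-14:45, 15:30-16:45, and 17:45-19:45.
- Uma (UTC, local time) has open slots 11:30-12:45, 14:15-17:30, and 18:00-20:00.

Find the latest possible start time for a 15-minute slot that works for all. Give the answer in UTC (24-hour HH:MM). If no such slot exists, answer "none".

Viktor → UTC: 16:00–17:45, 18:30–19:45, 20:45–22:45.
Uma → UTC: 11:30–12:45, 14:15–17:30, 18:00–20:00.
Viktor ∩ Uma: 16:00–17:30, 18:30–19:45.
Windows ≥ 15 min: 16:00–17:30, 18:30–19:45.
Latest start in the last window 18:30–19:45 is 19:45 − 15 min = 19:30.

19:30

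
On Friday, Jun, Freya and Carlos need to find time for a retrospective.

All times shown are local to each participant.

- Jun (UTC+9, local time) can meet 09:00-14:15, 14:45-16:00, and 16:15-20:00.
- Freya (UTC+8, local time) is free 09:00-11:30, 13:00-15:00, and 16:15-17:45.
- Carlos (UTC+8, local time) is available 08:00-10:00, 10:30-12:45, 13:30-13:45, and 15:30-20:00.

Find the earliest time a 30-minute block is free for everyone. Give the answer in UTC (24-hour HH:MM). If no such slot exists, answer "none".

Jun → UTC: 00:00–05:15, 05:45–07:00, 07:15–11:00.
Freya → UTC: 01:00–03:30, 05:00–07:00, 08:15–09:45.
Carlos → UTC: 00:00–02:00, 02:30–04:45, 05:30–05:45, 07:30–12:00.
Jun ∩ Freya: 01:00–03:30, 05:00–05:15, 05:45–07:00, 08:15–09:45.
Jun ∩ Freya ∩ Carlos: 01:00–02:00, 02:30–03:30, 08:15–09:45.
Windows ≥ 30 min: 01:00–02:00, 02:30–03:30, 08:15–09:45.
Earliest such window starts at 01:00.

01:00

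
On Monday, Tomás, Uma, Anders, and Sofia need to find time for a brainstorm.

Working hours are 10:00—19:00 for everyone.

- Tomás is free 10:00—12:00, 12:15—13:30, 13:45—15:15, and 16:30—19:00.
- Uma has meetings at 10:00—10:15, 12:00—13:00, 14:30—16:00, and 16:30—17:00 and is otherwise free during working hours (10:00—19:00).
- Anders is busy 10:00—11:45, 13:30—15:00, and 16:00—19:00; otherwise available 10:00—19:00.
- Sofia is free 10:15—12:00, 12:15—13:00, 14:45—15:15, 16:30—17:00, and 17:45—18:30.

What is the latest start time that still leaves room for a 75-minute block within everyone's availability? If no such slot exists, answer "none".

Uma free within 10:00–19:00: 10:15–12:00, 13:00–14:30, 16:00–16:30, 17:00–19:00.
Anders free within 10:00–19:00: 11:45–13:30, 15:00–16:00.
Tomás ∩ Uma: 10:15–12:00, 13:00–13:30, 13:45–14:30, 17:00–19:00.
Tomás ∩ Uma ∩ Anders: 11:45–12:00, 13:00–13:30.
Tomás ∩ Uma ∩ Anders ∩ Sofia: 11:45–12:00.
Windows ≥ 75 min: (none).

none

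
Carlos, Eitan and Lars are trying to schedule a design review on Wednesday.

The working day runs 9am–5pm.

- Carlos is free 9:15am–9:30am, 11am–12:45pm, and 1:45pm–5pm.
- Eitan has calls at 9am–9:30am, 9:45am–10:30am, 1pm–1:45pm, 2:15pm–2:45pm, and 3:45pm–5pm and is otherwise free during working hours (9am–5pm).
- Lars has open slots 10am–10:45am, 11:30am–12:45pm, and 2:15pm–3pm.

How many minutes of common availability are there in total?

Eitan free within 09:00–17:00: 09:30–09:45, 10:30–13:00, 13:45–14:15, 14:45–15:45.
Carlos ∩ Eitan: 11:00–12:45, 13:45–14:15, 14:45–15:45.
Carlos ∩ Eitan ∩ Lars: 11:30–12:45, 14:45–15:00.
Total common minutes: 75 + 15 = 90.

90 minutes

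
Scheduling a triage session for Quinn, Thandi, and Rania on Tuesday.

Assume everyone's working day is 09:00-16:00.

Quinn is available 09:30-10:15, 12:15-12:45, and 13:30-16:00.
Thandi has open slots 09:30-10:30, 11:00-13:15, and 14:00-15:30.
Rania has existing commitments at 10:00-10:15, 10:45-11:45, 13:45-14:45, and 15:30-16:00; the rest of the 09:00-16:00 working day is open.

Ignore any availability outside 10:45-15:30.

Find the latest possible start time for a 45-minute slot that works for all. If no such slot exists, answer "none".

14:45

Rania free within 09:00–16:00: 09:00–10:00, 10:15–10:45, 11:45–13:45, 14:45–15:30.
Quinn ∩ Thandi: 09:30–10:15, 12:15–12:45, 14:00–15:30.
Quinn ∩ Thandi ∩ Rania: 09:30–10:00, 12:15–12:45, 14:45–15:30.
Restricted to 10:45–15:30: 12:15–12:45, 14:45–15:30.
Windows ≥ 45 min: 14:45–15:30.
Latest start in the last window 14:45–15:30 is 15:30 − 45 min = 14:45.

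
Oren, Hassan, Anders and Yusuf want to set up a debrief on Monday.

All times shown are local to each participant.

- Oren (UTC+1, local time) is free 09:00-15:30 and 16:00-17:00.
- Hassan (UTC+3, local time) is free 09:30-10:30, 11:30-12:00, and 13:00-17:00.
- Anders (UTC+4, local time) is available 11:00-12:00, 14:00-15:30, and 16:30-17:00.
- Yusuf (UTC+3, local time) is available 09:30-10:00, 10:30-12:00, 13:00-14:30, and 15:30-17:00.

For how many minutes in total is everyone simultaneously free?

Oren → UTC: 08:00–14:30, 15:00–16:00.
Hassan → UTC: 06:30–07:30, 08:30–09:00, 10:00–14:00.
Anders → UTC: 07:00–08:00, 10:00–11:30, 12:30–13:00.
Yusuf → UTC: 06:30–07:00, 07:30–09:00, 10:00–11:30, 12:30–14:00.
Oren ∩ Hassan: 08:30–09:00, 10:00–14:00.
Oren ∩ Hassan ∩ Anders: 10:00–11:30, 12:30–13:00.
Oren ∩ Hassan ∩ Anders ∩ Yusuf: 10:00–11:30, 12:30–13:00.
Total common minutes: 90 + 30 = 120.

120 minutes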